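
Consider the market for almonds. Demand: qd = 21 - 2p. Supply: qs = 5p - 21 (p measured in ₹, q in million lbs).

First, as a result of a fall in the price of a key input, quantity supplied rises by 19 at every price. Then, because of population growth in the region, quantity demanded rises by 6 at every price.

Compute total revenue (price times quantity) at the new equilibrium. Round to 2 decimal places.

77.53

Initially, 21 - 2p = 5p - 21, so 42 = 7p and p = 6, q = 9.
The shock moves the curves to qd = 27 - 2p and qs = 5p - 2.
New equilibrium: 27 - 2p = 5p - 2 ⇒ 29 = 7p ⇒ p = 29/7 ≈ 4.1429, q = 131/7 ≈ 18.7143.
New expenditure = 4.1429 × 18.7143 = 77.53.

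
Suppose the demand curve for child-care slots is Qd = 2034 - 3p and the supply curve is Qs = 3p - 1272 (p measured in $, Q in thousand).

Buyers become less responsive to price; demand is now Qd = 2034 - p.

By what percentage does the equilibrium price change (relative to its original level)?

+50

Original equilibrium: 2034 - 3p = 3p - 1272 gives 3306 = 6p, so p = 551 and Q = 381.
With the change applied: demand Qd = 2034 - p, supply Qs = 3p - 1272.
Clearing the new market: 2034 - p = 3p - 1272, so p = 826.5 and Q = 1207.5.
%Δp = (826.5 − 551) / 551 × 100 = +50%.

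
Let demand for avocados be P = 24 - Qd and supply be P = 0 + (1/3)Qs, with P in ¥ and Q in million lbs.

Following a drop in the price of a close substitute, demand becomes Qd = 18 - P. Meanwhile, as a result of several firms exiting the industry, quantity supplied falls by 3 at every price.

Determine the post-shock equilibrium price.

Initially, 24 - P = 3P, so 24 = 4P and P = 6, Q = 18.
After the shift, demand is Qd = 18 - P and supply is Qs = 3P - 3.
Setting them equal: 18 - P = 3P - 3 → 21 = 4P, so P = 5.25 and Q = 12.75.

5.25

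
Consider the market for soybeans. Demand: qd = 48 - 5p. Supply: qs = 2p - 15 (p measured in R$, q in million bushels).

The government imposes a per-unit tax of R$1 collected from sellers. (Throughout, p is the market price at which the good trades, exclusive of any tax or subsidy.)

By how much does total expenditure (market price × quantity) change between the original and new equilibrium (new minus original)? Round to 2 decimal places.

-12.41

Before the shock: 48 - 5p = 2p - 15 ⇒ 63 = 7p ⇒ p = 9, q = 3.
Since sellers keep the price net of the tax, the effective supply curve becomes qs = 2p - 17.
Equate the new curves: 48 - 5p = 2p - 17, giving 65 = 7p, p = 65/7 ≈ 9.2857, q = 11/7 ≈ 1.5714.
Expenditure moves from 9×3 = 27 to 9.2857×1.5714 = 14.5918; change = -12.41.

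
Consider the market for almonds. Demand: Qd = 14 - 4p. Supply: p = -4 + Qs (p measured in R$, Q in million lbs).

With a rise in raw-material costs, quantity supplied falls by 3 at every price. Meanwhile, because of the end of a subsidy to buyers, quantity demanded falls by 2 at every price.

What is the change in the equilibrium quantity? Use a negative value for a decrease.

Initially, 14 - 4p = p + 4, so 10 = 5p and p = 2, Q = 6.
After the shift, demand is Qd = 12 - 4p and supply is Qs = p + 1.
New equilibrium: 12 - 4p = p + 1 ⇒ 11 = 5p ⇒ p = 2.2, Q = 3.2.
ΔQ = 3.2 − 6 = -2.8.

-2.8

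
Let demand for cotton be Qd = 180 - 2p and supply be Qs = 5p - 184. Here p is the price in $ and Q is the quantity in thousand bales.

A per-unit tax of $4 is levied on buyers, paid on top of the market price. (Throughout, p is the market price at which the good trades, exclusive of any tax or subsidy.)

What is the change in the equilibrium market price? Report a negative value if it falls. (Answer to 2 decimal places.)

Initially, 180 - 2p = 5p - 184, so 364 = 7p and p = 52, Q = 76.
Since buyers pay the price plus the tax, the effective demand curve becomes Qd = 172 - 2p.
Clearing the new market: 172 - 2p = 5p - 184, so p = 356/7 ≈ 50.8571 and Q = 492/7 ≈ 70.2857.
Δp = 50.8571 − 52 = -1.14.

-1.14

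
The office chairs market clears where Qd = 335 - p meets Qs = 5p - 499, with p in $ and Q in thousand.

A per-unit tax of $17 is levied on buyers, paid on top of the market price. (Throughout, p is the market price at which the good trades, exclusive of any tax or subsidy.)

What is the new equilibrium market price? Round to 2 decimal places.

Original equilibrium: 335 - p = 5p - 499 gives 834 = 6p, so p = 139 and Q = 196.
Since buyers pay the price plus the tax, the effective demand curve becomes Qd = 318 - p.
Clearing the new market: 318 - p = 5p - 499, so p = 817/6 ≈ 136.1667 and Q = 1091/6 ≈ 181.8333.

136.17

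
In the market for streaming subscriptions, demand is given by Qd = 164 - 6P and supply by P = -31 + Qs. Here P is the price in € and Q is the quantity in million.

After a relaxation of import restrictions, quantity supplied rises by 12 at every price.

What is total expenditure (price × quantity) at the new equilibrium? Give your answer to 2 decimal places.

1042.08

Before the shock: 164 - 6P = P + 31 ⇒ 133 = 7P ⇒ P = 19, Q = 50.
The new curves are Qd = 164 - 6P (demand) and Qs = P + 43 (supply).
New equilibrium: 164 - 6P = P + 43 ⇒ 121 = 7P ⇒ P = 121/7 ≈ 17.2857, Q = 422/7 ≈ 60.2857.
New expenditure = 17.2857 × 60.2857 = 1042.08.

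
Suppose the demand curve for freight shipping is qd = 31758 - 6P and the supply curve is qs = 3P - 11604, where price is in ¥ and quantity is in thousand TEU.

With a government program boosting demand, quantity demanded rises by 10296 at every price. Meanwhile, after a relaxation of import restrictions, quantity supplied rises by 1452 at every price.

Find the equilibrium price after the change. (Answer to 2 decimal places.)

Before the shock: 31758 - 6P = 3P - 11604 ⇒ 43362 = 9P ⇒ P = 4818, q = 2850.
The new curves are qd = 42054 - 6P (demand) and qs = 3P - 10152 (supply).
Clearing the new market: 42054 - 6P = 3P - 10152, so P = 17402/3 ≈ 5800.6667 and q = 7250.

5800.67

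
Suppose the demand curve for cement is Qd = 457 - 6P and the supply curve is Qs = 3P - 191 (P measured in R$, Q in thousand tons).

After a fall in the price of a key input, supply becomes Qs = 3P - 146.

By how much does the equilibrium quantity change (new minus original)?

Before the shock: 457 - 6P = 3P - 191 ⇒ 648 = 9P ⇒ P = 72, Q = 25.
With the change applied: demand Qd = 457 - 6P, supply Qs = 3P - 146.
Clearing the new market: 457 - 6P = 3P - 146, so P = 67 and Q = 55.
ΔQ = 55 − 25 = +30.

+30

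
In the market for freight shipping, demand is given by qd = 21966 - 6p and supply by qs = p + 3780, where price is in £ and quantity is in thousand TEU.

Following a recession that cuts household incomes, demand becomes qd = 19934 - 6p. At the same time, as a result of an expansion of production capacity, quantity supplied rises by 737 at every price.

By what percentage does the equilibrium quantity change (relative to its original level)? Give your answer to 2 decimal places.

Solve the original market: 21966 - 6p = p + 3780, hence p = 2598 and q = 6378.
With the change applied: demand qd = 19934 - 6p, supply qs = p + 4517.
Setting them equal: 19934 - 6p = p + 4517 → 15417 = 7p, so p = 15417/7 ≈ 2202.4286 and q = 47036/7 ≈ 6719.4286.
%Δq = (6719.4286 − 6378) / 6378 × 100 = +5.35%.

+5.35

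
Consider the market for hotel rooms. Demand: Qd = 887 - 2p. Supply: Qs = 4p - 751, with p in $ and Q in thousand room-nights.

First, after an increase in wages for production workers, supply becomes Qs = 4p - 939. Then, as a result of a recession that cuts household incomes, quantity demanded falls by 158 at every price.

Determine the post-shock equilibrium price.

278

Before the shock: 887 - 2p = 4p - 751 ⇒ 1638 = 6p ⇒ p = 273, Q = 341.
The shock moves the curves to Qd = 729 - 2p and Qs = 4p - 939.
New equilibrium: 729 - 2p = 4p - 939 ⇒ 1668 = 6p ⇒ p = 278, Q = 173.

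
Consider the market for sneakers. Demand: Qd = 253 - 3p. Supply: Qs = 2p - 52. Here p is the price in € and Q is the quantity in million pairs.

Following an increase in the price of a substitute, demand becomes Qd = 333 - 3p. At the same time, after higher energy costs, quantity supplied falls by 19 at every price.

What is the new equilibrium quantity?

Solve the original market: 253 - 3p = 2p - 52, hence p = 61 and Q = 70.
After the shift, demand is Qd = 333 - 3p and supply is Qs = 2p - 71.
Setting them equal: 333 - 3p = 2p - 71 → 404 = 5p, so p = 80.8 and Q = 90.6.

90.6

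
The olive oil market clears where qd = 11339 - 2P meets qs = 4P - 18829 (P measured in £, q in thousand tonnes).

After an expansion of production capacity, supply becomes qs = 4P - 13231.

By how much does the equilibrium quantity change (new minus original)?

Before the shock: 11339 - 2P = 4P - 18829 ⇒ 30168 = 6P ⇒ P = 5028, q = 1283.
After the shift, demand is qd = 11339 - 2P and supply is qs = 4P - 13231.
Clearing the new market: 11339 - 2P = 4P - 13231, so P = 4095 and q = 3149.
Δq = 3149 − 1283 = +1866.

+1866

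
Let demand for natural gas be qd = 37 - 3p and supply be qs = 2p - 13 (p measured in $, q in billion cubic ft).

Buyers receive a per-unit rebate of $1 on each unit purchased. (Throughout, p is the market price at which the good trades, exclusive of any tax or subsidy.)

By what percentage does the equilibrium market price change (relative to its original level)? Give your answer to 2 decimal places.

Initially, 37 - 3p = 2p - 13, so 50 = 5p and p = 10, q = 7.
Since buyers' out-of-pocket price is the market price minus the rebate, the effective demand curve becomes qd = 40 - 3p.
Equate the new curves: 40 - 3p = 2p - 13, giving 53 = 5p, p = 10.6, q = 8.2.
%Δp = (10.6 − 10) / 10 × 100 = +6.00%.

+6.00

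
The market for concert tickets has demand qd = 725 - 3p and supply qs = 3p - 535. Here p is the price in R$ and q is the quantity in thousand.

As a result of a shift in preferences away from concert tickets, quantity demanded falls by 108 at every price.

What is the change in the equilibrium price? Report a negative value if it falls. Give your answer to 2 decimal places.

-18.00

Solve the original market: 725 - 3p = 3p - 535, hence p = 210 and q = 95.
The shock moves the curves to qd = 617 - 3p and qs = 3p - 535.
Equate the new curves: 617 - 3p = 3p - 535, giving 1152 = 6p, p = 192, q = 41.
Δp = 192 − 210 = -18.00.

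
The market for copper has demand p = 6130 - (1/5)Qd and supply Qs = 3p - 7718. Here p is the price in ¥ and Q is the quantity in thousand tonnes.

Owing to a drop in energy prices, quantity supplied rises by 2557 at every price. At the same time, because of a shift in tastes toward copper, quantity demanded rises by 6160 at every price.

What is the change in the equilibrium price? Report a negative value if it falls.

Original equilibrium: 30650 - 5p = 3p - 7718 gives 38368 = 8p, so p = 4796 and Q = 6670.
The new curves are Qd = 36810 - 5p (demand) and Qs = 3p - 5161 (supply).
Setting them equal: 36810 - 5p = 3p - 5161 → 41971 = 8p, so p = 5246.375 and Q = 10578.125.
Δp = 5246.375 − 4796 = +450.375.

+450.375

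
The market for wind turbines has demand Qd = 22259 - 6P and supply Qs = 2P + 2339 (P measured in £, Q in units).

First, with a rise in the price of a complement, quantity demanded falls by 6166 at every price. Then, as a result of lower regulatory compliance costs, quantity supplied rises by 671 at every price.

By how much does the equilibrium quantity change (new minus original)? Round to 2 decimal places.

Solve the original market: 22259 - 6P = 2P + 2339, hence P = 2490 and Q = 7319.
The new curves are Qd = 16093 - 6P (demand) and Qs = 2P + 3010 (supply).
Setting them equal: 16093 - 6P = 2P + 3010 → 13083 = 8P, so P = 1635.375 and Q = 6280.75.
ΔQ = 6280.75 − 7319 = -1038.25.

-1038.25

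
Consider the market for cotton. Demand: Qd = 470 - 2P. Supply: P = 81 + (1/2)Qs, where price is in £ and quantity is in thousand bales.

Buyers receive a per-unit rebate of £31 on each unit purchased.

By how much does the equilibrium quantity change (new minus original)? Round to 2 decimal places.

+31.00

Before the shock: 470 - 2P = 2P - 162 ⇒ 632 = 4P ⇒ P = 158, Q = 154.
Since buyers' out-of-pocket price is the market price minus the rebate, the effective demand curve becomes Qd = 532 - 2P.
Setting them equal: 532 - 2P = 2P - 162 → 694 = 4P, so P = 173.5 and Q = 185.
ΔQ = 185 − 154 = +31.00.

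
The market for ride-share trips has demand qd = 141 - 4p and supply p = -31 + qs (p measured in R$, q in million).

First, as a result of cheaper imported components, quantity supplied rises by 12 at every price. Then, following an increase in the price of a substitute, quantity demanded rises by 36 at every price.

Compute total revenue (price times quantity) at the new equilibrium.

Before the shock: 141 - 4p = p + 31 ⇒ 110 = 5p ⇒ p = 22, q = 53.
The new curves are qd = 177 - 4p (demand) and qs = p + 43 (supply).
Equate the new curves: 177 - 4p = p + 43, giving 134 = 5p, p = 26.8, q = 69.8.
New expenditure = 26.8 × 69.8 = 1870.64.

1870.64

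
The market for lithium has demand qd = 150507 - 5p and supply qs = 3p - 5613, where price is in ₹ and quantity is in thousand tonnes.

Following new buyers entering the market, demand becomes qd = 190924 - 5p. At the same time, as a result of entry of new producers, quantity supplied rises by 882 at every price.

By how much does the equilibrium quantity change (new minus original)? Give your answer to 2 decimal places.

Solve the original market: 150507 - 5p = 3p - 5613, hence p = 19515 and q = 52932.
The shock moves the curves to qd = 190924 - 5p and qs = 3p - 4731.
New equilibrium: 190924 - 5p = 3p - 4731 ⇒ 195655 = 8p ⇒ p = 24456.875, q = 68639.625.
Δq = 68639.625 − 52932 = +15707.63.

+15707.63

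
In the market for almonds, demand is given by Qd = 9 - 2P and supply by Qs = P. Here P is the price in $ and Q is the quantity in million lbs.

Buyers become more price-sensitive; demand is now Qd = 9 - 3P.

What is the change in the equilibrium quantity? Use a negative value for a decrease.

-0.75

Solve the original market: 9 - 2P = P, hence P = 3 and Q = 3.
After the shift, demand is Qd = 9 - 3P and supply is Qs = P.
Clearing the new market: 9 - 3P = P, so P = 2.25 and Q = 2.25.
ΔQ = 2.25 − 3 = -0.75.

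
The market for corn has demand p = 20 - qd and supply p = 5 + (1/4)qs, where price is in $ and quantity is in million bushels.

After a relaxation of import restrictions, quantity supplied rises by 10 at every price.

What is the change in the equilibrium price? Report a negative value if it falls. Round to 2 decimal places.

Solve the original market: 20 - p = 4p - 20, hence p = 8 and q = 12.
The new curves are qd = 20 - p (demand) and qs = 4p - 10 (supply).
Setting them equal: 20 - p = 4p - 10 → 30 = 5p, so p = 6 and q = 14.
Δp = 6 − 8 = -2.00.

-2.00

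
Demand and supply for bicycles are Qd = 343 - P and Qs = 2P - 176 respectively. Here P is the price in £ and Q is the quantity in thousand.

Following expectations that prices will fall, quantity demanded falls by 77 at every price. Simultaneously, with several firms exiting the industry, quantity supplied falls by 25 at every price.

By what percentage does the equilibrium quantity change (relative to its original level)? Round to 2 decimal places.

Original equilibrium: 343 - P = 2P - 176 gives 519 = 3P, so P = 173 and Q = 170.
The new curves are Qd = 266 - P (demand) and Qs = 2P - 201 (supply).
Setting them equal: 266 - P = 2P - 201 → 467 = 3P, so P = 467/3 ≈ 155.6667 and Q = 331/3 ≈ 110.3333.
%ΔQ = (110.3333 − 170) / 170 × 100 = -35.10%.

-35.10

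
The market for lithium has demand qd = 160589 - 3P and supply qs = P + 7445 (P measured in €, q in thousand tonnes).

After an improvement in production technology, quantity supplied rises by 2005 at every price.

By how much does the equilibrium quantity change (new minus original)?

Original equilibrium: 160589 - 3P = P + 7445 gives 153144 = 4P, so P = 38286 and q = 45731.
The new curves are qd = 160589 - 3P (demand) and qs = P + 9450 (supply).
Clearing the new market: 160589 - 3P = P + 9450, so P = 37784.75 and q = 47234.75.
Δq = 47234.75 − 45731 = +1503.75.

+1503.75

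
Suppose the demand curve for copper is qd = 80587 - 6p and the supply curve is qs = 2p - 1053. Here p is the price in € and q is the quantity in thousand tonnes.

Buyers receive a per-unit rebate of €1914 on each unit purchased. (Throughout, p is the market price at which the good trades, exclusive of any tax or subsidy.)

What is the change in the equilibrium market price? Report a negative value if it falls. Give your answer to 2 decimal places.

Solve the original market: 80587 - 6p = 2p - 1053, hence p = 10205 and q = 19357.
Since buyers' out-of-pocket price is the market price minus the rebate, the effective demand curve becomes qd = 92071 - 6p.
Setting them equal: 92071 - 6p = 2p - 1053 → 93124 = 8p, so p = 11640.5 and q = 22228.
Δp = 11640.5 − 10205 = +1435.50.

+1435.50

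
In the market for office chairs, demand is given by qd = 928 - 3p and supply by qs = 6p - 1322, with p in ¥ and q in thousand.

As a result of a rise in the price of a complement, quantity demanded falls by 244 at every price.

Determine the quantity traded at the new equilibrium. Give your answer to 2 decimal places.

15.33

Initially, 928 - 3p = 6p - 1322, so 2250 = 9p and p = 250, q = 178.
The new curves are qd = 684 - 3p (demand) and qs = 6p - 1322 (supply).
Setting them equal: 684 - 3p = 6p - 1322 → 2006 = 9p, so p = 2006/9 ≈ 222.8889 and q = 46/3 ≈ 15.3333.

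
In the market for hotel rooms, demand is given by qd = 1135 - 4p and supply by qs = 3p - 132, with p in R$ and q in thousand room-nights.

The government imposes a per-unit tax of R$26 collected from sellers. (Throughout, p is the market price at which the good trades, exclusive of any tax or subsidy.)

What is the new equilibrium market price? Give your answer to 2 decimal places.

192.14

Before the shock: 1135 - 4p = 3p - 132 ⇒ 1267 = 7p ⇒ p = 181, q = 411.
Since sellers keep the price net of the tax, the effective supply curve becomes qs = 3p - 210.
Setting them equal: 1135 - 4p = 3p - 210 → 1345 = 7p, so p = 1345/7 ≈ 192.1429 and q = 2565/7 ≈ 366.4286.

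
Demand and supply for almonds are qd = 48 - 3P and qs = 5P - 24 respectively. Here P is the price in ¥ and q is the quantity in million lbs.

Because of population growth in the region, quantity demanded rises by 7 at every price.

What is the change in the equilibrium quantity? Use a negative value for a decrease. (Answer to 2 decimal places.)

Solve the original market: 48 - 3P = 5P - 24, hence P = 9 and q = 21.
With the change applied: demand qd = 55 - 3P, supply qs = 5P - 24.
Clearing the new market: 55 - 3P = 5P - 24, so P = 9.875 and q = 25.375.
Δq = 25.375 − 21 = +4.38.

+4.38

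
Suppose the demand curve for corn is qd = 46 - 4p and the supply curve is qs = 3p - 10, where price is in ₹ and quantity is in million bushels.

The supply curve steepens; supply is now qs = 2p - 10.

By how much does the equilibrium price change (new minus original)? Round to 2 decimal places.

Before the shock: 46 - 4p = 3p - 10 ⇒ 56 = 7p ⇒ p = 8, q = 14.
With the change applied: demand qd = 46 - 4p, supply qs = 2p - 10.
Setting them equal: 46 - 4p = 2p - 10 → 56 = 6p, so p = 28/3 ≈ 9.3333 and q = 26/3 ≈ 8.6667.
Δp = 9.3333 − 8 = +1.33.

+1.33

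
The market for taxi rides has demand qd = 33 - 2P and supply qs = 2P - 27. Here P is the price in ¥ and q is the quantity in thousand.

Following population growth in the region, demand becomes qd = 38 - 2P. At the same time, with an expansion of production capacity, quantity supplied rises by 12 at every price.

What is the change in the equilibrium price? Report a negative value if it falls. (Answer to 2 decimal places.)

Solve the original market: 33 - 2P = 2P - 27, hence P = 15 and q = 3.
After the shift, demand is qd = 38 - 2P and supply is qs = 2P - 15.
Clearing the new market: 38 - 2P = 2P - 15, so P = 13.25 and q = 11.5.
ΔP = 13.25 − 15 = -1.75.

-1.75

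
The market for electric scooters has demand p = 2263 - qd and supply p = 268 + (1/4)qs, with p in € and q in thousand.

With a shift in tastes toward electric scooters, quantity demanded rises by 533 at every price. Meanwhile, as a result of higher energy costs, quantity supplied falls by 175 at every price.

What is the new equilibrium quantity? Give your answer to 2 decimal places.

1987.40

Before the shock: 2263 - p = 4p - 1072 ⇒ 3335 = 5p ⇒ p = 667, q = 1596.
After the shift, demand is qd = 2796 - p and supply is qs = 4p - 1247.
Clearing the new market: 2796 - p = 4p - 1247, so p = 808.6 and q = 1987.4.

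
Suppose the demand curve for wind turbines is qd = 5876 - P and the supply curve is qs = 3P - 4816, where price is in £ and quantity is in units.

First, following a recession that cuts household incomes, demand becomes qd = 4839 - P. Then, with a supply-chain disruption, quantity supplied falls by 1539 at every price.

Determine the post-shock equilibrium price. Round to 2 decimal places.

Original equilibrium: 5876 - P = 3P - 4816 gives 10692 = 4P, so P = 2673 and q = 3203.
With the change applied: demand qd = 4839 - P, supply qs = 3P - 6355.
Setting them equal: 4839 - P = 3P - 6355 → 11194 = 4P, so P = 2798.5 and q = 2040.5.

2798.50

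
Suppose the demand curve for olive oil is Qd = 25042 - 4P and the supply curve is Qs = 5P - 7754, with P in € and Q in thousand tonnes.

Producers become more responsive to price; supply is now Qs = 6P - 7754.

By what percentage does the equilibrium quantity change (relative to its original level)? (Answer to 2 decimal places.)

Initially, 25042 - 4P = 5P - 7754, so 32796 = 9P and P = 3644, Q = 10466.
The new curves are Qd = 25042 - 4P (demand) and Qs = 6P - 7754 (supply).
Clearing the new market: 25042 - 4P = 6P - 7754, so P = 3279.6 and Q = 11923.6.
%ΔQ = (11923.6 − 10466) / 10466 × 100 = +13.93%.

+13.93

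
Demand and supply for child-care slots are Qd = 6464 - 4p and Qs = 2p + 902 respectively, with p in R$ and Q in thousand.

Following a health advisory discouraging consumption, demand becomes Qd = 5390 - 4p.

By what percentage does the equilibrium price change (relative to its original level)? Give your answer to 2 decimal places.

-19.31

Before the shock: 6464 - 4p = 2p + 902 ⇒ 5562 = 6p ⇒ p = 927, Q = 2756.
After the shift, demand is Qd = 5390 - 4p and supply is Qs = 2p + 902.
Equate the new curves: 5390 - 4p = 2p + 902, giving 4488 = 6p, p = 748, Q = 2398.
%Δp = (748 − 927) / 927 × 100 = -19.31%.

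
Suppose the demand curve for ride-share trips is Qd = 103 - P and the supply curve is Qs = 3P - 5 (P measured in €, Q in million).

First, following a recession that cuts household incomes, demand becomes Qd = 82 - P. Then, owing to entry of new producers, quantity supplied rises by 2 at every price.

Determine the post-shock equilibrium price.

Initially, 103 - P = 3P - 5, so 108 = 4P and P = 27, Q = 76.
The shock moves the curves to Qd = 82 - P and Qs = 3P - 3.
Clearing the new market: 82 - P = 3P - 3, so P = 21.25 and Q = 60.75.

21.25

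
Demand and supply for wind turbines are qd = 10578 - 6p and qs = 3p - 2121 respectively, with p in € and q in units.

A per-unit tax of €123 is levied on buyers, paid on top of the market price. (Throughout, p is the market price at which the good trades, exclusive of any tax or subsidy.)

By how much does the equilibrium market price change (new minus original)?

-82

Original equilibrium: 10578 - 6p = 3p - 2121 gives 12699 = 9p, so p = 1411 and q = 2112.
Since buyers pay the price plus the tax, the effective demand curve becomes qd = 9840 - 6p.
Clearing the new market: 9840 - 6p = 3p - 2121, so p = 1329 and q = 1866.
Δp = 1329 − 1411 = -82.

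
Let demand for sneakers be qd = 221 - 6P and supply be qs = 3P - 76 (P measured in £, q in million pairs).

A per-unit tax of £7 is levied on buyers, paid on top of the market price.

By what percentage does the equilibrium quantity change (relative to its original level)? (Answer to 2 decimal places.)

Initially, 221 - 6P = 3P - 76, so 297 = 9P and P = 33, q = 23.
Since buyers pay the price plus the tax, the effective demand curve becomes qd = 179 - 6P.
New equilibrium: 179 - 6P = 3P - 76 ⇒ 255 = 9P ⇒ P = 85/3 ≈ 28.3333, q = 9.
%Δq = (9 − 23) / 23 × 100 = -60.87%.

-60.87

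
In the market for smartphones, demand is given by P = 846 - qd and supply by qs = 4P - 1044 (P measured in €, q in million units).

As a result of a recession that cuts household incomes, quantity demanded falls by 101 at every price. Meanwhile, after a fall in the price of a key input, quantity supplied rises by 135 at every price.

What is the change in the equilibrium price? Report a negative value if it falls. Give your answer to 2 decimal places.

Initially, 846 - P = 4P - 1044, so 1890 = 5P and P = 378, q = 468.
The new curves are qd = 745 - P (demand) and qs = 4P - 909 (supply).
Equate the new curves: 745 - P = 4P - 909, giving 1654 = 5P, P = 330.8, q = 414.2.
ΔP = 330.8 − 378 = -47.20.

-47.20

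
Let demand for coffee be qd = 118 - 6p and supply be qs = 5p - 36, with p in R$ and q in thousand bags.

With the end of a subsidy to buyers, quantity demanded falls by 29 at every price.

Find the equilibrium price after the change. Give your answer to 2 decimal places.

Solve the original market: 118 - 6p = 5p - 36, hence p = 14 and q = 34.
The shock moves the curves to qd = 89 - 6p and qs = 5p - 36.
Equate the new curves: 89 - 6p = 5p - 36, giving 125 = 11p, p = 125/11 ≈ 11.3636, q = 229/11 ≈ 20.8182.

11.36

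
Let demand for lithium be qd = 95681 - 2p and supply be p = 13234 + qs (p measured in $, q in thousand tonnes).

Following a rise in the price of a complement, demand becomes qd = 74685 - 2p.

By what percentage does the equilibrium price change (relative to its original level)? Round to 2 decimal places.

Before the shock: 95681 - 2p = p - 13234 ⇒ 108915 = 3p ⇒ p = 36305, q = 23071.
With the change applied: demand qd = 74685 - 2p, supply qs = p - 13234.
Equate the new curves: 74685 - 2p = p - 13234, giving 87919 = 3p, p = 87919/3 ≈ 29306.3333, q = 48217/3 ≈ 16072.3333.
%Δp = (29306.3333 − 36305) / 36305 × 100 = -19.28%.

-19.28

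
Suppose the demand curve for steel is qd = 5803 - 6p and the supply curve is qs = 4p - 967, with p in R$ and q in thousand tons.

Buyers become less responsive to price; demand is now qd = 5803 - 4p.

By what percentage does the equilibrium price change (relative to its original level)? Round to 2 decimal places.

+25.00

Original equilibrium: 5803 - 6p = 4p - 967 gives 6770 = 10p, so p = 677 and q = 1741.
After the shift, demand is qd = 5803 - 4p and supply is qs = 4p - 967.
Setting them equal: 5803 - 4p = 4p - 967 → 6770 = 8p, so p = 846.25 and q = 2418.
%Δp = (846.25 − 677) / 677 × 100 = +25.00%.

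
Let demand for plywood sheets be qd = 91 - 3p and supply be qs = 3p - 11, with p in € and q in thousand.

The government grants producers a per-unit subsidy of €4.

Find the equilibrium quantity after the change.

Solve the original market: 91 - 3p = 3p - 11, hence p = 17 and q = 40.
Since sellers receive the price plus the subsidy, the effective supply curve becomes qs = 3p + 1.
Equate the new curves: 91 - 3p = 3p + 1, giving 90 = 6p, p = 15, q = 46.

46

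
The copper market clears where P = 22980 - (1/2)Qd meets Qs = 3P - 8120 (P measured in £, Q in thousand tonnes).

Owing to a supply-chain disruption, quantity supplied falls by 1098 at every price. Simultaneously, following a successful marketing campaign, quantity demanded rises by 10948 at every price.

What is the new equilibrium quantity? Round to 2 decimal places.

30457.60

Solve the original market: 45960 - 2P = 3P - 8120, hence P = 10816 and Q = 24328.
The shock moves the curves to Qd = 56908 - 2P and Qs = 3P - 9218.
Equate the new curves: 56908 - 2P = 3P - 9218, giving 66126 = 5P, P = 13225.2, Q = 30457.6.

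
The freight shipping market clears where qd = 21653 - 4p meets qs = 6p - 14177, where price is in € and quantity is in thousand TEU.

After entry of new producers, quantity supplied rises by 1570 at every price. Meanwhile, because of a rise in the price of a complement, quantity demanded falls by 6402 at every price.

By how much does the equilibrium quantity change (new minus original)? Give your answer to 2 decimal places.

Solve the original market: 21653 - 4p = 6p - 14177, hence p = 3583 and q = 7321.
After the shift, demand is qd = 15251 - 4p and supply is qs = 6p - 12607.
Setting them equal: 15251 - 4p = 6p - 12607 → 27858 = 10p, so p = 2785.8 and q = 4107.8.
Δq = 4107.8 − 7321 = -3213.20.

-3213.20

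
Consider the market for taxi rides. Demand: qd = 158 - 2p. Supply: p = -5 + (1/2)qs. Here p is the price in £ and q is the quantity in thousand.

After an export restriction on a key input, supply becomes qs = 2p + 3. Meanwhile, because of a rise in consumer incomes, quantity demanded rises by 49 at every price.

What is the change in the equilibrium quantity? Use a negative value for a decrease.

+21

Before the shock: 158 - 2p = 2p + 10 ⇒ 148 = 4p ⇒ p = 37, q = 84.
The new curves are qd = 207 - 2p (demand) and qs = 2p + 3 (supply).
New equilibrium: 207 - 2p = 2p + 3 ⇒ 204 = 4p ⇒ p = 51, q = 105.
Δq = 105 − 84 = +21.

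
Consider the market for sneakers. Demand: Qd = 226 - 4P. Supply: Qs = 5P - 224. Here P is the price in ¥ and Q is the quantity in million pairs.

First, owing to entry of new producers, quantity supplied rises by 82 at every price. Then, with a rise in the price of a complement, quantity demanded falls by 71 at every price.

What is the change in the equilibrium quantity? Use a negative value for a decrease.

Solve the original market: 226 - 4P = 5P - 224, hence P = 50 and Q = 26.
After the shift, demand is Qd = 155 - 4P and supply is Qs = 5P - 142.
New equilibrium: 155 - 4P = 5P - 142 ⇒ 297 = 9P ⇒ P = 33, Q = 23.
ΔQ = 23 − 26 = -3.

-3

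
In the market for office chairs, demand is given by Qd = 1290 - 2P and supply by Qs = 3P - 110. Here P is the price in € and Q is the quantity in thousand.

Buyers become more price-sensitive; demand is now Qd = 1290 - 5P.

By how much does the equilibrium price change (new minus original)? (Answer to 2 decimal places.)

-105.00

Before the shock: 1290 - 2P = 3P - 110 ⇒ 1400 = 5P ⇒ P = 280, Q = 730.
After the shift, demand is Qd = 1290 - 5P and supply is Qs = 3P - 110.
Setting them equal: 1290 - 5P = 3P - 110 → 1400 = 8P, so P = 175 and Q = 415.
ΔP = 175 − 280 = -105.00.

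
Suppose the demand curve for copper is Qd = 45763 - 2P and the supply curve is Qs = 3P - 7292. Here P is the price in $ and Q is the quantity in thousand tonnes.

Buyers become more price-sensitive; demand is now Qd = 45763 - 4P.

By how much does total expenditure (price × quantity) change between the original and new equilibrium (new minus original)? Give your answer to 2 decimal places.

-143335986.61

Before the shock: 45763 - 2P = 3P - 7292 ⇒ 53055 = 5P ⇒ P = 10611, Q = 24541.
The new curves are Qd = 45763 - 4P (demand) and Qs = 3P - 7292 (supply).
New equilibrium: 45763 - 4P = 3P - 7292 ⇒ 53055 = 7P ⇒ P = 53055/7 ≈ 7579.2857, Q = 108121/7 ≈ 15445.8571.
Expenditure moves from 10611×24541 = 260404551 to 7579.2857×15445.8571 = 117068564.3878; change = -143335986.61.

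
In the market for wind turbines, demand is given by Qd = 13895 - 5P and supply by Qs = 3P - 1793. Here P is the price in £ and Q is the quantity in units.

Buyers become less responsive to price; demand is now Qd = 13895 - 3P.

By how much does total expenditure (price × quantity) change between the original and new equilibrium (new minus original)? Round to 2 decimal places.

+7800858.00

Original equilibrium: 13895 - 5P = 3P - 1793 gives 15688 = 8P, so P = 1961 and Q = 4090.
The shock moves the curves to Qd = 13895 - 3P and Qs = 3P - 1793.
New equilibrium: 13895 - 3P = 3P - 1793 ⇒ 15688 = 6P ⇒ P = 7844/3 ≈ 2614.6667, Q = 6051.
Expenditure moves from 1961×4090 = 8020490 to 2614.6667×6051 = 15821348; change = +7800858.00.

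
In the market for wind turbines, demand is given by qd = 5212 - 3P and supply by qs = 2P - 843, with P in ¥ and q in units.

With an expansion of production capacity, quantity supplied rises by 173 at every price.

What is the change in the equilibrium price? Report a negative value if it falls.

Before the shock: 5212 - 3P = 2P - 843 ⇒ 6055 = 5P ⇒ P = 1211, q = 1579.
The shock moves the curves to qd = 5212 - 3P and qs = 2P - 670.
Equate the new curves: 5212 - 3P = 2P - 670, giving 5882 = 5P, P = 1176.4, q = 1682.8.
ΔP = 1176.4 − 1211 = -34.6.

-34.6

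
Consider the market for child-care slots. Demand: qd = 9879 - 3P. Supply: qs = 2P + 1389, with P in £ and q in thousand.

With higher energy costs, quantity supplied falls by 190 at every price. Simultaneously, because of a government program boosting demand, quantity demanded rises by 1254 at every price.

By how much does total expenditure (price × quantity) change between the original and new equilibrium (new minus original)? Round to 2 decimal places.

Original equilibrium: 9879 - 3P = 2P + 1389 gives 8490 = 5P, so P = 1698 and q = 4785.
With the change applied: demand qd = 11133 - 3P, supply qs = 2P + 1199.
Clearing the new market: 11133 - 3P = 2P + 1199, so P = 1986.8 and q = 5172.6.
Expenditure moves from 1698×4785 = 8124930 to 1986.8×5172.6 = 10276921.68; change = +2151991.68.

+2151991.68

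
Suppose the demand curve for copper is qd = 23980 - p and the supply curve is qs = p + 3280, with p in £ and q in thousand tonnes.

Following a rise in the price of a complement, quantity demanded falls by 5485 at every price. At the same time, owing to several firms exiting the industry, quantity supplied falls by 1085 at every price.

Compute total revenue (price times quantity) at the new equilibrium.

84311750

Original equilibrium: 23980 - p = p + 3280 gives 20700 = 2p, so p = 10350 and q = 13630.
The shock moves the curves to qd = 18495 - p and qs = p + 2195.
Equate the new curves: 18495 - p = p + 2195, giving 16300 = 2p, p = 8150, q = 10345.
New expenditure = 8150 × 10345 = 84311750.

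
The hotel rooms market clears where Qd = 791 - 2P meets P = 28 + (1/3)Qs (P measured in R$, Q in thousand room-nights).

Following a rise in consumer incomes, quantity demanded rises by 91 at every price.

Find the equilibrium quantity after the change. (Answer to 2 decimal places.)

Original equilibrium: 791 - 2P = 3P - 84 gives 875 = 5P, so P = 175 and Q = 441.
The shock moves the curves to Qd = 882 - 2P and Qs = 3P - 84.
Equate the new curves: 882 - 2P = 3P - 84, giving 966 = 5P, P = 193.2, Q = 495.6.

495.60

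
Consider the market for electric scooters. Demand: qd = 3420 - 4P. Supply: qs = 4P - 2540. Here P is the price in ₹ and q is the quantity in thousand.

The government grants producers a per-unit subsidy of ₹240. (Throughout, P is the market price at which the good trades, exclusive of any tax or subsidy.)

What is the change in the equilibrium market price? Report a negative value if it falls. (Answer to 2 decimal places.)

-120.00

Initially, 3420 - 4P = 4P - 2540, so 5960 = 8P and P = 745, q = 440.
Since sellers receive the price plus the subsidy, the effective supply curve becomes qs = 4P - 1580.
Clearing the new market: 3420 - 4P = 4P - 1580, so P = 625 and q = 920.
ΔP = 625 − 745 = -120.00.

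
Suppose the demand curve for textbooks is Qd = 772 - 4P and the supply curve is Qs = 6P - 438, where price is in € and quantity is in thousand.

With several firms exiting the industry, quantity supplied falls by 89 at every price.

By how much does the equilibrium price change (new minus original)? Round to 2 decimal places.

+8.90

Solve the original market: 772 - 4P = 6P - 438, hence P = 121 and Q = 288.
The shock moves the curves to Qd = 772 - 4P and Qs = 6P - 527.
New equilibrium: 772 - 4P = 6P - 527 ⇒ 1299 = 10P ⇒ P = 129.9, Q = 252.4.
ΔP = 129.9 − 121 = +8.90.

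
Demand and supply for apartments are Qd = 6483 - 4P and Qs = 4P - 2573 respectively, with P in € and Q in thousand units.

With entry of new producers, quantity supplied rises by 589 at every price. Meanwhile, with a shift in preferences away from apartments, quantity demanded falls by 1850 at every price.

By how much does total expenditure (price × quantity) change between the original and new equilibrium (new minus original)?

Solve the original market: 6483 - 4P = 4P - 2573, hence P = 1132 and Q = 1955.
The new curves are Qd = 4633 - 4P (demand) and Qs = 4P - 1984 (supply).
Equate the new curves: 4633 - 4P = 4P - 1984, giving 6617 = 8P, P = 827.125, Q = 1324.5.
Expenditure moves from 1132×1955 = 2213060 to 827.125×1324.5 = 1095527.0625; change = -1117532.9375.

-1117532.9375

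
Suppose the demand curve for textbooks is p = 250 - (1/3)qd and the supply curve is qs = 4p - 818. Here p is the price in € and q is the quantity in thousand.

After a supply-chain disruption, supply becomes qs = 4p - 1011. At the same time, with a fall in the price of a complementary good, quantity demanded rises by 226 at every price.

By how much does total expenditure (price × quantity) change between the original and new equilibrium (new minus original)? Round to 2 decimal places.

+17847.94

Solve the original market: 750 - 3p = 4p - 818, hence p = 224 and q = 78.
With the change applied: demand qd = 976 - 3p, supply qs = 4p - 1011.
Equate the new curves: 976 - 3p = 4p - 1011, giving 1987 = 7p, p = 1987/7 ≈ 283.8571, q = 871/7 ≈ 124.4286.
Expenditure moves from 224×78 = 17472 to 283.8571×124.4286 = 35319.9388; change = +17847.94.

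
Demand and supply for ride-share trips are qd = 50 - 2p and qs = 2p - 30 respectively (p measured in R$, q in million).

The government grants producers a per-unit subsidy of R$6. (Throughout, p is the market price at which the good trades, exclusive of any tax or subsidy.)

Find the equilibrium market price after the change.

Solve the original market: 50 - 2p = 2p - 30, hence p = 20 and q = 10.
Since sellers receive the price plus the subsidy, the effective supply curve becomes qs = 2p - 18.
New equilibrium: 50 - 2p = 2p - 18 ⇒ 68 = 4p ⇒ p = 17, q = 16.

17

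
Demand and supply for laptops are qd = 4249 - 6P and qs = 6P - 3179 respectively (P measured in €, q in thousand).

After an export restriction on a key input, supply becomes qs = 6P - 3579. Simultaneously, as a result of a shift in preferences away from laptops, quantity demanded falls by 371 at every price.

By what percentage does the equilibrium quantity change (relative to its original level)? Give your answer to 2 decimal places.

Solve the original market: 4249 - 6P = 6P - 3179, hence P = 619 and q = 535.
After the shift, demand is qd = 3878 - 6P and supply is qs = 6P - 3579.
Clearing the new market: 3878 - 6P = 6P - 3579, so P = 7457/12 ≈ 621.4167 and q = 149.5.
%Δq = (149.5 − 535) / 535 × 100 = -72.06%.

-72.06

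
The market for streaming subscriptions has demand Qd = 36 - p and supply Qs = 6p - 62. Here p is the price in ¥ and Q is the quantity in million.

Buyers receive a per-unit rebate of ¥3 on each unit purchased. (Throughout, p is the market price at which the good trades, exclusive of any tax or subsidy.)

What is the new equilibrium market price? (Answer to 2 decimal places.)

Before the shock: 36 - p = 6p - 62 ⇒ 98 = 7p ⇒ p = 14, Q = 22.
Since buyers' out-of-pocket price is the market price minus the rebate, the effective demand curve becomes Qd = 39 - p.
Equate the new curves: 39 - p = 6p - 62, giving 101 = 7p, p = 101/7 ≈ 14.4286, Q = 172/7 ≈ 24.5714.

14.43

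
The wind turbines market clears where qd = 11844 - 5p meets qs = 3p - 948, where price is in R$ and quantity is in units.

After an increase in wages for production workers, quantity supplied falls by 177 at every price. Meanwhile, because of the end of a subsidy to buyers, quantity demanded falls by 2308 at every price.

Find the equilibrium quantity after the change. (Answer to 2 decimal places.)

Original equilibrium: 11844 - 5p = 3p - 948 gives 12792 = 8p, so p = 1599 and q = 3849.
With the change applied: demand qd = 9536 - 5p, supply qs = 3p - 1125.
Clearing the new market: 9536 - 5p = 3p - 1125, so p = 1332.625 and q = 2872.875.

2872.88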